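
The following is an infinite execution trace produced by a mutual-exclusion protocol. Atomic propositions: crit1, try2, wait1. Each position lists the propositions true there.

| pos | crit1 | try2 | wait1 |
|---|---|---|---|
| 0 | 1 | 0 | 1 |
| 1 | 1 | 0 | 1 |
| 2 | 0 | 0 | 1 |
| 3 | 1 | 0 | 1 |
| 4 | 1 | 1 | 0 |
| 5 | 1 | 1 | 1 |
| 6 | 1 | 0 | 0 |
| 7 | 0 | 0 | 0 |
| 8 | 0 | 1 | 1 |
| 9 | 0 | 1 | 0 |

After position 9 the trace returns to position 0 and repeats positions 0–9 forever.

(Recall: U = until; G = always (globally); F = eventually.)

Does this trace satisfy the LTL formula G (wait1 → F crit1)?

wait1 → F crit1 holds at every position 0..9, and those are all positions ever visited, so G (wait1 → F crit1) holds.
Positions where wait1 holds: 0, 1, 2, 3, 5, 8.
Check F crit1 at each: 0→ok, 1→ok, 2→ok, 3→ok, 5→ok, 8→ok.

Satisfied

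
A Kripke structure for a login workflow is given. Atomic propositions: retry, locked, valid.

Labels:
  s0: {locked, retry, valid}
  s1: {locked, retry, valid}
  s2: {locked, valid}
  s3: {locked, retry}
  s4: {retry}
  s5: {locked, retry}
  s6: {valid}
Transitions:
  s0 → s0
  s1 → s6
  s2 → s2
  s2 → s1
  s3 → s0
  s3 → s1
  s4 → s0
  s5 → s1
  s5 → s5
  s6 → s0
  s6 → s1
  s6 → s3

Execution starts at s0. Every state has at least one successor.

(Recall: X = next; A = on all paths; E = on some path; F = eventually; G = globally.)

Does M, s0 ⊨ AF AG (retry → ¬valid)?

States satisfying AG (retry → ¬valid): ∅.
States satisfying AF AG (retry → ¬valid): ∅.
There is a path from s0 along which AG (retry → ¬valid) never holds.
s0 ∉ Sat(AF AG (retry → ¬valid)).

No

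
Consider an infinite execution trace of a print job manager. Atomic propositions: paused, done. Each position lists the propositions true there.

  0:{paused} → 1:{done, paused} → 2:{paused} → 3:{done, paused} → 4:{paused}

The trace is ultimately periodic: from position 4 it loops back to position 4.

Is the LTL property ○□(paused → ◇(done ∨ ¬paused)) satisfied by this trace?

No

The position after 0 is 1; □(paused → ◇(done ∨ ¬paused)) is false there.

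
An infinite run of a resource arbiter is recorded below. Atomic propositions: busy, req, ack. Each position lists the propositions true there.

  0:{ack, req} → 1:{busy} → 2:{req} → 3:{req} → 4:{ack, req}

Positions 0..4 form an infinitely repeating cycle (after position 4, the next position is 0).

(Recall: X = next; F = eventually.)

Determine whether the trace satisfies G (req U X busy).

Violated

req U X busy must hold at every position from 0 onward. It fails at position 1, so G (req U X busy) is false.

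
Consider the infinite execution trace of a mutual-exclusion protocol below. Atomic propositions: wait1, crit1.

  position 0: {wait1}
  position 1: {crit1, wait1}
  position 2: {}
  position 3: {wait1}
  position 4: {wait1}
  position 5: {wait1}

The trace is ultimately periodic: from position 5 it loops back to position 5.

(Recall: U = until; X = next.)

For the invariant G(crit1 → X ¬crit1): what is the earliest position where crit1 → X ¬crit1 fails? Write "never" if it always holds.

crit1 → X ¬crit1 holds at every position 0..5, and those are all the positions the trace ever visits, so the invariant G(crit1 → X ¬crit1) is never violated.

never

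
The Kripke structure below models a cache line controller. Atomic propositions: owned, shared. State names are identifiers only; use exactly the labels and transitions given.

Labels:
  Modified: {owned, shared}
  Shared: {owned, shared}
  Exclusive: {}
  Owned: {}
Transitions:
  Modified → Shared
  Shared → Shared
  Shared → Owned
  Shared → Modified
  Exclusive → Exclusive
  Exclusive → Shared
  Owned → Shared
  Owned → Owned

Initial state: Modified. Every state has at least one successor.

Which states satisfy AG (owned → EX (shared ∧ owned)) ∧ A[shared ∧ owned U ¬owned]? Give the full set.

States satisfying owned → EX (shared ∧ owned): {Modified, Shared, Exclusive, Owned}.
States satisfying AG (owned → EX (shared ∧ owned)): {Modified, Shared, Exclusive, Owned}.
States satisfying shared ∧ owned: {Modified, Shared}.
States satisfying ¬owned: {Exclusive, Owned}.
States satisfying A[shared ∧ owned U ¬owned]: {Exclusive, Owned}.
States satisfying AG (owned → EX (shared ∧ owned)) ∧ A[shared ∧ owned U ¬owned]: {Exclusive, Owned}.

{Exclusive, Owned}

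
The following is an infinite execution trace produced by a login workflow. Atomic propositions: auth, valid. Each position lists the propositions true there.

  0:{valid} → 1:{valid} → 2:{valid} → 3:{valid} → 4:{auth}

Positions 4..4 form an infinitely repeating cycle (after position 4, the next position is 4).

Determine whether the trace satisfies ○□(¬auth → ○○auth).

Violated

The position after 0 is 1; □(¬auth → ○○auth) is false there.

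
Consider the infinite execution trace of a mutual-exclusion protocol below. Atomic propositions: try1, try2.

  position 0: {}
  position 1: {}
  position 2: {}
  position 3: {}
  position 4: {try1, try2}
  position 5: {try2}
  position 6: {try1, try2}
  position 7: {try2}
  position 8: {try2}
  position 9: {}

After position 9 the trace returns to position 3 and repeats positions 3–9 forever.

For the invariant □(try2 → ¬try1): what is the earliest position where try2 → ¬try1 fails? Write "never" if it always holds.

4

Check try2 → ¬try1 at each position in order: 0 ✓, 1 ✓, 2 ✓, 3 ✓.
At position 4 the labels are {try1, try2}, so try2 → ¬try1 is false there. This is the first violation.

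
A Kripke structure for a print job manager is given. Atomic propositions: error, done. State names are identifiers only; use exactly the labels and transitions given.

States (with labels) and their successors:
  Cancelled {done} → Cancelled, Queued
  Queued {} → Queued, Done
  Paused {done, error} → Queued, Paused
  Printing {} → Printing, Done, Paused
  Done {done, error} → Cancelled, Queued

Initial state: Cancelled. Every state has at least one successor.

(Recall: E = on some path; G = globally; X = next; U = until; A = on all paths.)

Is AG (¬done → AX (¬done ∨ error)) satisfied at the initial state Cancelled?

States satisfying ¬done → AX (¬done ∨ error): {Cancelled, Queued, Paused, Printing, Done}.
States satisfying AG (¬done → AX (¬done ∨ error)): {Cancelled, Queued, Paused, Printing, Done}.
Every state reachable from Cancelled satisfies ¬done → AX (¬done ∨ error).
Cancelled ∈ Sat(AG (¬done → AX (¬done ∨ error))).

Satisfied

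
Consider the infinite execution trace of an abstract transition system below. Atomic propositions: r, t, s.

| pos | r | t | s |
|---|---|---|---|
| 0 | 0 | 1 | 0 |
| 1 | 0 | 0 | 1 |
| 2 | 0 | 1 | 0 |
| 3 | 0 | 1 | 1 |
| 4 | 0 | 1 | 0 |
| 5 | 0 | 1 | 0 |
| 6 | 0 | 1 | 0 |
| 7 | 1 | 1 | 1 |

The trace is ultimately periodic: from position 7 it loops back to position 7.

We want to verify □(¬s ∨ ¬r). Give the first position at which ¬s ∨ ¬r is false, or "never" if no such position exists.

Check ¬s ∨ ¬r at each position in order: 0 ✓, 1 ✓, 2 ✓, 3 ✓, 4 ✓, 5 ✓, 6 ✓.
At position 7 the labels are {r, s, t}, so ¬s ∨ ¬r is false there. This is the first violation.

7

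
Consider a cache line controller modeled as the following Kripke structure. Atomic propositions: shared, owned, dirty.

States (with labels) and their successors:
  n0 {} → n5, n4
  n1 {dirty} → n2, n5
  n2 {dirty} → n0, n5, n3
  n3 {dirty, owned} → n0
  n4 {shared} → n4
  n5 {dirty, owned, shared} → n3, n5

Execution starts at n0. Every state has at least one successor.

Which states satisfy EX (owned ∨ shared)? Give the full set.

{n0, n1, n2, n4, n5}

States satisfying owned ∨ shared: {n3, n4, n5}.
States satisfying EX (owned ∨ shared): {n0, n1, n2, n4, n5}.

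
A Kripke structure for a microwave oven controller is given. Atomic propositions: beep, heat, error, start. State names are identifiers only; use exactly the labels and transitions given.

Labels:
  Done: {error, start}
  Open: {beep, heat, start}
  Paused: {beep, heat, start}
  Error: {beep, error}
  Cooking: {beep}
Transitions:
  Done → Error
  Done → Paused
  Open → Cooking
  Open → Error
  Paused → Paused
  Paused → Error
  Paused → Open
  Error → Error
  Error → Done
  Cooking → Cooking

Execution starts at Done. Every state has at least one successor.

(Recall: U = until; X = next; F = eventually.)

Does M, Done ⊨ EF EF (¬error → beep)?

States satisfying EF (¬error → beep): {Done, Open, Paused, Error, Cooking}.
States satisfying EF EF (¬error → beep): {Done, Open, Paused, Error, Cooking}.
Some path from Done reaches a state where EF (¬error → beep) holds.
Done ∈ Sat(EF EF (¬error → beep)).

Holds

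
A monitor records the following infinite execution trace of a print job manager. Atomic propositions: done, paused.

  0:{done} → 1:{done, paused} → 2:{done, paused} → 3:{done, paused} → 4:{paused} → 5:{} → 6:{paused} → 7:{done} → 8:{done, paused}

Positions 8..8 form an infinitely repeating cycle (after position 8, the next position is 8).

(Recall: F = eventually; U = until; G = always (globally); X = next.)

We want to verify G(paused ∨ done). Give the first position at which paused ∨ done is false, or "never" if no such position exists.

5

Check paused ∨ done at each position in order: 0 ✓, 1 ✓, 2 ✓, 3 ✓, 4 ✓.
At position 5 the labels are {}, so paused ∨ done is false there. This is the first violation.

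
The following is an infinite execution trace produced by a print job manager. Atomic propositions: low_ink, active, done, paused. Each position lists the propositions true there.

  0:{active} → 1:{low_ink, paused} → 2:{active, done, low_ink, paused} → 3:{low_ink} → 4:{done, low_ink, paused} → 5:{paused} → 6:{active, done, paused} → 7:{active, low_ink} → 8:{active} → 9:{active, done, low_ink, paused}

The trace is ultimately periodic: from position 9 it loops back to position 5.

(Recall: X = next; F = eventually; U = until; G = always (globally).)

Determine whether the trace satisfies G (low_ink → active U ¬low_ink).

low_ink → active U ¬low_ink must hold at every position from 0 onward. It fails at position 1, so G (low_ink → active U ¬low_ink) is false.
Positions where low_ink holds: 1, 2, 3, 4, 7, 9.
Check active U ¬low_ink at each: 1→fails, 2→fails, 3→fails, 4→fails, 7→ok, 9→ok.

Violated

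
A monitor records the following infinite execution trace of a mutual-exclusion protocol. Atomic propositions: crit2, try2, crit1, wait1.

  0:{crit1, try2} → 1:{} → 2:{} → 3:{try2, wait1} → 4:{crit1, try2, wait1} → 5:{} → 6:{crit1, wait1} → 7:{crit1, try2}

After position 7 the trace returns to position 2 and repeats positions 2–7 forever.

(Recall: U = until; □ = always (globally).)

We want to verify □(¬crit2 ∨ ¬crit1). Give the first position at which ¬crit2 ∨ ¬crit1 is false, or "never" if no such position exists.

¬crit2 ∨ ¬crit1 holds at every position 0..7, and those are all the positions the trace ever visits, so the invariant □(¬crit2 ∨ ¬crit1) is never violated.

never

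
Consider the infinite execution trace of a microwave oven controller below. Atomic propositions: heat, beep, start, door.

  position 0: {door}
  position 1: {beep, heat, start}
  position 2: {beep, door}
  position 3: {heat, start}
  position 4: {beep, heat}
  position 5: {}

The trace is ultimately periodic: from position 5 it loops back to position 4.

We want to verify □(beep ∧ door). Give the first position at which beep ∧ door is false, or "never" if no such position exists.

0

At position 0 the labels are {door}, so beep ∧ door is false there. This is the first violation.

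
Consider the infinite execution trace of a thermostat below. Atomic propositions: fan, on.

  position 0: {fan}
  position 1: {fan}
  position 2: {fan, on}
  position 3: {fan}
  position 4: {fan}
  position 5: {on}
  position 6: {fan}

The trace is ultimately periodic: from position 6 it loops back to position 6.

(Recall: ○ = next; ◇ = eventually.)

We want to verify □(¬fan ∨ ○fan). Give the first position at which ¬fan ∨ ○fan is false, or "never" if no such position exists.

Check ¬fan ∨ ○fan at each position in order: 0 ✓, 1 ✓, 2 ✓, 3 ✓.
At position 4 the labels are {fan} and the next position 5 has {on}, so ¬fan ∨ ○fan is false there. This is the first violation.

4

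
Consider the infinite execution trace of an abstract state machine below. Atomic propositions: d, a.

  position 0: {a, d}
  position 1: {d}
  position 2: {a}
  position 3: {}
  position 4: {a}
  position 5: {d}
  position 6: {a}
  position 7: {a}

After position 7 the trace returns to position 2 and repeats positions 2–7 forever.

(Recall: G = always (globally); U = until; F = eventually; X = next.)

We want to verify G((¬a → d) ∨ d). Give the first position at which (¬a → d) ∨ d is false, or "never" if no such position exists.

3

Check (¬a → d) ∨ d at each position in order: 0 ✓, 1 ✓, 2 ✓.
At position 3 the labels are {}, so (¬a → d) ∨ d is false there. This is the first violation.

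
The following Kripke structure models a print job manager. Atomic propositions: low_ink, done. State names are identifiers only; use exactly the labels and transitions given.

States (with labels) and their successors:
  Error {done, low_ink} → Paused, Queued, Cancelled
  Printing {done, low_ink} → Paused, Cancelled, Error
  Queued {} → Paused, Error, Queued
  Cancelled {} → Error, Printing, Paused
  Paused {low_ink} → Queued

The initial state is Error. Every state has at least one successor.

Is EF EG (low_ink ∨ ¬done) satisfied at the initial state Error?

Yes

States satisfying EG (low_ink ∨ ¬done): {Error, Printing, Queued, Cancelled, Paused}.
States satisfying EF EG (low_ink ∨ ¬done): {Error, Printing, Queued, Cancelled, Paused}.
Some path from Error reaches a state where EG (low_ink ∨ ¬done) holds.
Error ∈ Sat(EF EG (low_ink ∨ ¬done)).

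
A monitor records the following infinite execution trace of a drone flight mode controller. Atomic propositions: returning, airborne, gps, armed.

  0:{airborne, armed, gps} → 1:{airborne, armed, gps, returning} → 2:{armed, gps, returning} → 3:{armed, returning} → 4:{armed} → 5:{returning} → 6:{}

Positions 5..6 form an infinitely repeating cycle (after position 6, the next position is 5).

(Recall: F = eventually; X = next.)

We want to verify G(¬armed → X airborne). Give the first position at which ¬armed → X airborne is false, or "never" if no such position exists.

5

Check ¬armed → X airborne at each position in order: 0 ✓, 1 ✓, 2 ✓, 3 ✓, 4 ✓.
At position 5 the labels are {returning} and the next position 6 has {}, so ¬armed → X airborne is false there. This is the first violation.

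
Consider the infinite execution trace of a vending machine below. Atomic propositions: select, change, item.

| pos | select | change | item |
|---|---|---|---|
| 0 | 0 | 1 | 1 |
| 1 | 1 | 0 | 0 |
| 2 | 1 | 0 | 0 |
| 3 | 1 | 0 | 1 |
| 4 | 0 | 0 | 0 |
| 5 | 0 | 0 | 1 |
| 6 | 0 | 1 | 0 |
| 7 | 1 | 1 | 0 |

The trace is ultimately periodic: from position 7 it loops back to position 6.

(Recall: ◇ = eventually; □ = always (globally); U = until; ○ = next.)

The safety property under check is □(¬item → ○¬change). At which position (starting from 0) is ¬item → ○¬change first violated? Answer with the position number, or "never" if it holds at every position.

6

Check ¬item → ○¬change at each position in order: 0 ✓, 1 ✓, 2 ✓, 3 ✓, 4 ✓, 5 ✓.
At position 6 the labels are {change} and the next position 7 has {change, select}, so ¬item → ○¬change is false there. This is the first violation.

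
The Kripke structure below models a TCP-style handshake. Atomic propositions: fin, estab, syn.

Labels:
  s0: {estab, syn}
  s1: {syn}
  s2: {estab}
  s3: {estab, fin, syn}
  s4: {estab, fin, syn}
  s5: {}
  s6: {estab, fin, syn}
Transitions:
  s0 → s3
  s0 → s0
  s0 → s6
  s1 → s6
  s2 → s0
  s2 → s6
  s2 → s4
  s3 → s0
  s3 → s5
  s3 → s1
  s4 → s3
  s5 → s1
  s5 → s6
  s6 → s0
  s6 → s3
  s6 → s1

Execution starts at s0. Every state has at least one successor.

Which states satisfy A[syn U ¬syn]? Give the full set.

States satisfying syn: {s0, s1, s3, s4, s6}.
States satisfying ¬syn: {s2, s5}.
States satisfying A[syn U ¬syn]: {s2, s5}.

{s2, s5}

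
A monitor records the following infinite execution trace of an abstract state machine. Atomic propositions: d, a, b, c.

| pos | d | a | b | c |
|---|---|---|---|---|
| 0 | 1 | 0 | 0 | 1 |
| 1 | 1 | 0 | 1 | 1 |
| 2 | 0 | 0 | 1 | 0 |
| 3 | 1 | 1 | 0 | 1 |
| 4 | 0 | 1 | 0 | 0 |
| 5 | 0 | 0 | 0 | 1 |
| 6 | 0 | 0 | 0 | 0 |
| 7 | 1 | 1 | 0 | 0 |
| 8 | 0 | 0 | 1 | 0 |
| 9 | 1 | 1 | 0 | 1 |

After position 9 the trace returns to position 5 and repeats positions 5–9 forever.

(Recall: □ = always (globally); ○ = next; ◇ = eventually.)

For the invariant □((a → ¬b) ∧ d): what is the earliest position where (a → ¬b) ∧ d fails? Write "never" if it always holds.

Check (a → ¬b) ∧ d at each position in order: 0 ✓, 1 ✓.
At position 2 the labels are {b}, so (a → ¬b) ∧ d is false there. This is the first violation.

2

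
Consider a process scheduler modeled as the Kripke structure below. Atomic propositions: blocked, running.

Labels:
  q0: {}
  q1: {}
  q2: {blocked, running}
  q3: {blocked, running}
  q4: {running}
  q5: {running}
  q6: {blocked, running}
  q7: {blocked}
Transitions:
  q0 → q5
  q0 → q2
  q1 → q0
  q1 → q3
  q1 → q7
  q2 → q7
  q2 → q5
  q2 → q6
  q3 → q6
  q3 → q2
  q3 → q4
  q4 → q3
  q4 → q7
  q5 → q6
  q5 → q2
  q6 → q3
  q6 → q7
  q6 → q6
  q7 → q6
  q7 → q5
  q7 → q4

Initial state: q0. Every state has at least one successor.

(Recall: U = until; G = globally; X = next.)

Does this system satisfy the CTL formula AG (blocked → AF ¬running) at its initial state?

States satisfying blocked → AF ¬running: {q0, q1, q4, q5, q7}.
States satisfying AG (blocked → AF ¬running): ∅.
q2 is reachable from q0 and violates blocked → AF ¬running, so AG fails at q0.
q0 ∉ Sat(AG (blocked → AF ¬running)).

No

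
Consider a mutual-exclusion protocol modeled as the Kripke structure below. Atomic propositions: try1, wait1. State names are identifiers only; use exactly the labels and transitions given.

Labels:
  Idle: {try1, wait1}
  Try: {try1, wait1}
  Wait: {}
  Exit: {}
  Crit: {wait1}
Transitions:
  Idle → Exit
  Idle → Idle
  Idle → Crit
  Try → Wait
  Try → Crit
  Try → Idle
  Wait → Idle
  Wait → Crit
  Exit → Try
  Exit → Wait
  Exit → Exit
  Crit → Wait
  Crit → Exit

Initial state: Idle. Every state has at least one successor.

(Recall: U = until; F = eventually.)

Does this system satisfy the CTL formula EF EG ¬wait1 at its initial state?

States satisfying EG ¬wait1: {Exit}.
States satisfying EF EG ¬wait1: {Idle, Try, Wait, Exit, Crit}.
Some path from Idle reaches a state where EG ¬wait1 holds.
Idle ∈ Sat(EF EG ¬wait1).

Yes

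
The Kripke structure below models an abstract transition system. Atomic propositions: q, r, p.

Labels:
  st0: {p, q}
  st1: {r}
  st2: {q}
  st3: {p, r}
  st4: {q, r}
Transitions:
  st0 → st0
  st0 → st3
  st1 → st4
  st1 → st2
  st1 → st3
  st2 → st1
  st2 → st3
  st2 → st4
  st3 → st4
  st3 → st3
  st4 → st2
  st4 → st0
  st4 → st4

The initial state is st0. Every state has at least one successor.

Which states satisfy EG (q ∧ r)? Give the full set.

{st4}

States satisfying q ∧ r: {st4}.
States satisfying EG (q ∧ r): {st4}.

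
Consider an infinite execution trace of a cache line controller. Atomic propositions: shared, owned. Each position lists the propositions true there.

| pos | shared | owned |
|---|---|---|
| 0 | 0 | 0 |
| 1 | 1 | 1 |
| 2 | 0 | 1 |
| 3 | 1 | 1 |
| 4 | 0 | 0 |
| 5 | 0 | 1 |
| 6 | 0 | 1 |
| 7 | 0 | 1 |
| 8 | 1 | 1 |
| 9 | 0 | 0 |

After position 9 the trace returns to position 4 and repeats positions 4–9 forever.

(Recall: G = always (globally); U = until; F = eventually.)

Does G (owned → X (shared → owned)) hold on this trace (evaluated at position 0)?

owned → X (shared → owned) holds at every position 0..9, and those are all positions ever visited, so G (owned → X (shared → owned)) holds.
Positions where owned holds: 1, 2, 3, 5, 6, 7, 8.
Check X (shared → owned) at each: 1→ok, 2→ok, 3→ok, 5→ok, 6→ok, 7→ok, 8→ok.

Yes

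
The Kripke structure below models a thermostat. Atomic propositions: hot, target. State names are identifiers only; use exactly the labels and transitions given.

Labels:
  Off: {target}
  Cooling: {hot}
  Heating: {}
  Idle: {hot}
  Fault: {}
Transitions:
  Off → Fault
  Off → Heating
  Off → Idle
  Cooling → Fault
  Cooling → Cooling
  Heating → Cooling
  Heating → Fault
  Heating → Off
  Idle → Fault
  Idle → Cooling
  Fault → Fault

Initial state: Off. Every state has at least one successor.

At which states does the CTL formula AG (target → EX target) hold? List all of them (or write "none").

{Cooling, Idle, Fault}

States satisfying target → EX target: {Cooling, Heating, Idle, Fault}.
States satisfying AG (target → EX target): {Cooling, Idle, Fault}.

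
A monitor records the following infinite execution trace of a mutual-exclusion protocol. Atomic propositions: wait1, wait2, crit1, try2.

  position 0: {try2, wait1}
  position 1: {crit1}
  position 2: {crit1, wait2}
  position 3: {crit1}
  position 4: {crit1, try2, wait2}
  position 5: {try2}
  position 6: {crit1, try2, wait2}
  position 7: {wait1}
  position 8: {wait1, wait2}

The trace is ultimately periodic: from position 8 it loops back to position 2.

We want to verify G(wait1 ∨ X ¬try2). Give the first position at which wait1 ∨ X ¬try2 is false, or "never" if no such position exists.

3

Check wait1 ∨ X ¬try2 at each position in order: 0 ✓, 1 ✓, 2 ✓.
At position 3 the labels are {crit1} and the next position 4 has {crit1, try2, wait2}, so wait1 ∨ X ¬try2 is false there. This is the first violation.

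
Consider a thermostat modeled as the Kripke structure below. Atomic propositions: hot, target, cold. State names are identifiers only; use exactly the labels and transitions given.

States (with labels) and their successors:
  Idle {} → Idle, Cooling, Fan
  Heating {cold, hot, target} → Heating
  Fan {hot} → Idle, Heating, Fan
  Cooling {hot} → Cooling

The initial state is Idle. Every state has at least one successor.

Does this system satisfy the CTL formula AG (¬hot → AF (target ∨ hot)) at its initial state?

Does not hold

States satisfying ¬hot → AF (target ∨ hot): {Heating, Fan, Cooling}.
States satisfying AG (¬hot → AF (target ∨ hot)): {Heating, Cooling}.
Idle is reachable from Idle and violates ¬hot → AF (target ∨ hot), so AG fails at Idle.
Idle ∉ Sat(AG (¬hot → AF (target ∨ hot))).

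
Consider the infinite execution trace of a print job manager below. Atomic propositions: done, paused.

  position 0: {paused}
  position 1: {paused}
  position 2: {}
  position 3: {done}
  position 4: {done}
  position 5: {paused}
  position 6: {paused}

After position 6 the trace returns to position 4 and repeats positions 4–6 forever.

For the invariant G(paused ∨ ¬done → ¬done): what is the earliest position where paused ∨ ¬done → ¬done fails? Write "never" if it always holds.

never

paused ∨ ¬done → ¬done holds at every position 0..6, and those are all the positions the trace ever visits, so the invariant G(paused ∨ ¬done → ¬done) is never violated.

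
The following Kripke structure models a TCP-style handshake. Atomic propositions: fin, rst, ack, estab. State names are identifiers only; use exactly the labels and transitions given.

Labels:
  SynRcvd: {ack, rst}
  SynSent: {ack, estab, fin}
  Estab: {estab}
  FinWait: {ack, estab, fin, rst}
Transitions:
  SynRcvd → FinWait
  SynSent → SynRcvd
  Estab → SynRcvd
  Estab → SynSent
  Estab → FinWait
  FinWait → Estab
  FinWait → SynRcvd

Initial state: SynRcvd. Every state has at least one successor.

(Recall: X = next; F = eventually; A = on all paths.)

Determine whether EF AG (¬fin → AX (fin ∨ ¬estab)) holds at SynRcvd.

States satisfying AG (¬fin → AX (fin ∨ ¬estab)): {SynRcvd, SynSent, Estab, FinWait}.
States satisfying EF AG (¬fin → AX (fin ∨ ¬estab)): {SynRcvd, SynSent, Estab, FinWait}.
Some path from SynRcvd reaches a state where AG (¬fin → AX (fin ∨ ¬estab)) holds.
SynRcvd ∈ Sat(EF AG (¬fin → AX (fin ∨ ¬estab))).

Yes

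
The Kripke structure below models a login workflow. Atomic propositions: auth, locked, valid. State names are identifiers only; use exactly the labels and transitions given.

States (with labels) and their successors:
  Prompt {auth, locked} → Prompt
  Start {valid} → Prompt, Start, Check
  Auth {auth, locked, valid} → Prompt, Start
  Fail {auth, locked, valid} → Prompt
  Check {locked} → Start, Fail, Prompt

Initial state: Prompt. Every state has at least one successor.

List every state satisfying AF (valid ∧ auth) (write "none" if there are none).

{Auth, Fail}

States satisfying valid ∧ auth: {Auth, Fail}.
States satisfying AF (valid ∧ auth): {Auth, Fail}.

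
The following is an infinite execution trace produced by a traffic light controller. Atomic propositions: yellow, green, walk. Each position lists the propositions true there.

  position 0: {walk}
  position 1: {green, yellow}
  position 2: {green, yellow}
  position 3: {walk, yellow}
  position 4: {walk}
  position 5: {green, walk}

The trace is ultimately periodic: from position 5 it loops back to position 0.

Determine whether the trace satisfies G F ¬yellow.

Yes

F ¬yellow holds at every position 0..5, and those are all positions ever visited, so G F ¬yellow holds.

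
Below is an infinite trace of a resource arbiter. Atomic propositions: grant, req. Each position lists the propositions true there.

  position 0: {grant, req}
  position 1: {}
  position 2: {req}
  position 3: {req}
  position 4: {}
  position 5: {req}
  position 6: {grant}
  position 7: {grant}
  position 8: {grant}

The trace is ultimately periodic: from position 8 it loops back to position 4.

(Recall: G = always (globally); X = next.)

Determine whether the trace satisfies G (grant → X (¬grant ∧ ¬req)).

No

grant → X (¬grant ∧ ¬req) must hold at every position from 0 onward. It fails at position 6, so G (grant → X (¬grant ∧ ¬req)) is false.
Positions where grant holds: 0, 6, 7, 8.
Check X (¬grant ∧ ¬req) at each: 0→ok, 6→fails, 7→fails, 8→ok.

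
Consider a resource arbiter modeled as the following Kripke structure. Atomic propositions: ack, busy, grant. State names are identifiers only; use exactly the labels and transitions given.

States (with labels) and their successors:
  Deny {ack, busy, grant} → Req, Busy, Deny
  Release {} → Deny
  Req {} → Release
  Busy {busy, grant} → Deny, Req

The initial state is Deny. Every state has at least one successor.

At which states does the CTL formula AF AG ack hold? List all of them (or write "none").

States satisfying AG ack: ∅.
States satisfying AF AG ack: ∅.

none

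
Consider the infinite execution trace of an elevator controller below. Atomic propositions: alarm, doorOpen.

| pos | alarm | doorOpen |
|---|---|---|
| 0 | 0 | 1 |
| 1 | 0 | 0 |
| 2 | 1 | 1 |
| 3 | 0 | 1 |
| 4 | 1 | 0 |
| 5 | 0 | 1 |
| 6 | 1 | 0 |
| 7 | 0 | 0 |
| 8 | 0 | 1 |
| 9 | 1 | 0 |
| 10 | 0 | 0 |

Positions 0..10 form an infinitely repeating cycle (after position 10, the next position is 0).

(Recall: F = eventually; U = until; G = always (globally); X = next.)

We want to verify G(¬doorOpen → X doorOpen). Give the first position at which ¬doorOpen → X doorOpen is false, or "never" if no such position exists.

Check ¬doorOpen → X doorOpen at each position in order: 0 ✓, 1 ✓, 2 ✓, 3 ✓, 4 ✓, 5 ✓.
At position 6 the labels are {alarm} and the next position 7 has {}, so ¬doorOpen → X doorOpen is false there. This is the first violation.

6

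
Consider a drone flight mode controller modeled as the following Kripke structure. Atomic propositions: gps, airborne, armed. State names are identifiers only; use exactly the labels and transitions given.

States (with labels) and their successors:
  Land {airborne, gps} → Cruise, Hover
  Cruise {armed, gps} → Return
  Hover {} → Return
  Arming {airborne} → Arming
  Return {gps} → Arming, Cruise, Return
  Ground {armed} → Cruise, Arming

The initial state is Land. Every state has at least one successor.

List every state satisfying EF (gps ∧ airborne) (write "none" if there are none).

{Land}

States satisfying gps ∧ airborne: {Land}.
States satisfying EF (gps ∧ airborne): {Land}.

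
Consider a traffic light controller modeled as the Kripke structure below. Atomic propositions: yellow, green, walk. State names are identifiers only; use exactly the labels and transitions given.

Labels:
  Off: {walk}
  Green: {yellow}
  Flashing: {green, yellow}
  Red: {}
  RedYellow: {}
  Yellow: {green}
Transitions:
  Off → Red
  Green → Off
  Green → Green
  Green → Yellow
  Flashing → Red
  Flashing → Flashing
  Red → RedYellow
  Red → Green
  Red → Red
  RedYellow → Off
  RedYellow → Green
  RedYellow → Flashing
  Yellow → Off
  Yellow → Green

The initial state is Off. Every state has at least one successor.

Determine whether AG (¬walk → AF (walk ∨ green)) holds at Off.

States satisfying ¬walk → AF (walk ∨ green): {Off, Flashing, Yellow}.
States satisfying AG (¬walk → AF (walk ∨ green)): ∅.
Green is reachable from Off and violates ¬walk → AF (walk ∨ green), so AG fails at Off.
Off ∉ Sat(AG (¬walk → AF (walk ∨ green))).

No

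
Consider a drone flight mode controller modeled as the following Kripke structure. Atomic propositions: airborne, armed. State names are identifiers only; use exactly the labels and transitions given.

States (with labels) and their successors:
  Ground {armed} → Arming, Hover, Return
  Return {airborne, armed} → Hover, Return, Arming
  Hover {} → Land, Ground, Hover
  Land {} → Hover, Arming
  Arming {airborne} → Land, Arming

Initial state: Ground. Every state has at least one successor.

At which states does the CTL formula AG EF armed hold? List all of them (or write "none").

{Ground, Return, Hover, Land, Arming}

States satisfying EF armed: {Ground, Return, Hover, Land, Arming}.
States satisfying AG EF armed: {Ground, Return, Hover, Land, Arming}.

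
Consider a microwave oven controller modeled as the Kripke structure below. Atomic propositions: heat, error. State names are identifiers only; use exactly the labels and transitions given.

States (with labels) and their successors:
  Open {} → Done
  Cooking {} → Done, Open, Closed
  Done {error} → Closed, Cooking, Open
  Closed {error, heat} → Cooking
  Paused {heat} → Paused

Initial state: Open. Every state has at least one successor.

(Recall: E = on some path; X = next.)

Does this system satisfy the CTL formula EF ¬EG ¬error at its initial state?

Yes

States satisfying ¬EG ¬error: {Open, Cooking, Done, Closed}.
States satisfying EF ¬EG ¬error: {Open, Cooking, Done, Closed}.
Some path from Open reaches a state where ¬EG ¬error holds.
Open ∈ Sat(EF ¬EG ¬error).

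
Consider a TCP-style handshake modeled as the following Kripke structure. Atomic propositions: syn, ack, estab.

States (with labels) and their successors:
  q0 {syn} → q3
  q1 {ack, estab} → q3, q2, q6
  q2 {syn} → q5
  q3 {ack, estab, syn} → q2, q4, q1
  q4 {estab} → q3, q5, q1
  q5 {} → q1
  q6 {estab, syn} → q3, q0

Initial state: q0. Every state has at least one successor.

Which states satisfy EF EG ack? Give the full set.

{q0, q1, q2, q3, q4, q5, q6}

States satisfying EG ack: {q1, q3}.
States satisfying EF EG ack: {q0, q1, q2, q3, q4, q5, q6}.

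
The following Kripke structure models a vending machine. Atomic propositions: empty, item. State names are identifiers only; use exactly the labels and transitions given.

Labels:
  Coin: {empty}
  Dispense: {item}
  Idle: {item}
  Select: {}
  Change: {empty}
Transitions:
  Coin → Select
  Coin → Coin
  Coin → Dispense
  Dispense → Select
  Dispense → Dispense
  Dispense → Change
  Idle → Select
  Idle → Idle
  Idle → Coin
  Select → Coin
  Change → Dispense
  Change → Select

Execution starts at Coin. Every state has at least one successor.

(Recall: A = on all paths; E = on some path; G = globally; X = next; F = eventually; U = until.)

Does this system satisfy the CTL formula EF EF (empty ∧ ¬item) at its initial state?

Satisfied

States satisfying EF (empty ∧ ¬item): {Coin, Dispense, Idle, Select, Change}.
States satisfying EF EF (empty ∧ ¬item): {Coin, Dispense, Idle, Select, Change}.
Some path from Coin reaches a state where EF (empty ∧ ¬item) holds.
Coin ∈ Sat(EF EF (empty ∧ ¬item)).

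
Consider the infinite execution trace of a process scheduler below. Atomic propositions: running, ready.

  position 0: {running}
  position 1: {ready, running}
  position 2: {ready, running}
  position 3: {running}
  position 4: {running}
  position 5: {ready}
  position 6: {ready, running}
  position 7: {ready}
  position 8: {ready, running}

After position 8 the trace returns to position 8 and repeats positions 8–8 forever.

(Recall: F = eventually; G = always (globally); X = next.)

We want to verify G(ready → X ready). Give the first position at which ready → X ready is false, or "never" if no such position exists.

Check ready → X ready at each position in order: 0 ✓, 1 ✓.
At position 2 the labels are {ready, running} and the next position 3 has {running}, so ready → X ready is false there. This is the first violation.

2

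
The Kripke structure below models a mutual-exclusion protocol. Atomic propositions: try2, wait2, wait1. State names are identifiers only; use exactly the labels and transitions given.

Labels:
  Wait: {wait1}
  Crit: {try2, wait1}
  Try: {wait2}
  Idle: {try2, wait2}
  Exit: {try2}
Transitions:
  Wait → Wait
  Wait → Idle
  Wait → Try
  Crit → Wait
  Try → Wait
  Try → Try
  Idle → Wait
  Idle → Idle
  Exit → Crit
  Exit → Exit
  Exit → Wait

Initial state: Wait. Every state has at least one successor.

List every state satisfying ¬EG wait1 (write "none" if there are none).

States satisfying wait1: {Wait, Crit}.
States satisfying EG wait1: {Wait, Crit}.
States satisfying ¬EG wait1: {Try, Idle, Exit}.

{Try, Idle, Exit}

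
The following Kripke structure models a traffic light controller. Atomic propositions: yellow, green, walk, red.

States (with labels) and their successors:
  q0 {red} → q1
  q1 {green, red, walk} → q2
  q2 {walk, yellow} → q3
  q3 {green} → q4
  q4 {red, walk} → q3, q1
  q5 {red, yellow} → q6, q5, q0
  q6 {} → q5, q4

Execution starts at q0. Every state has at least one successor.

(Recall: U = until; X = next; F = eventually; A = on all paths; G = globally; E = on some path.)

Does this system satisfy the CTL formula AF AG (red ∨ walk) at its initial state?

Violated

States satisfying AG (red ∨ walk): ∅.
States satisfying AF AG (red ∨ walk): ∅.
There is a path from q0 along which AG (red ∨ walk) never holds.
q0 ∉ Sat(AF AG (red ∨ walk)).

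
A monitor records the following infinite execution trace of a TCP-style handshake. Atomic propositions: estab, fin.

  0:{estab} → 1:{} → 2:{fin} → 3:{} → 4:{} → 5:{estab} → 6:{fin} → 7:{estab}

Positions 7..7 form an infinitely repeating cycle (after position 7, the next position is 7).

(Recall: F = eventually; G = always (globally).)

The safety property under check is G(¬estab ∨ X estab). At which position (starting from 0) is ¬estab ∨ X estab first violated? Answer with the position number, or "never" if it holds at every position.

At position 0 the labels are {estab} and the next position 1 has {}, so ¬estab ∨ X estab is false there. This is the first violation.

0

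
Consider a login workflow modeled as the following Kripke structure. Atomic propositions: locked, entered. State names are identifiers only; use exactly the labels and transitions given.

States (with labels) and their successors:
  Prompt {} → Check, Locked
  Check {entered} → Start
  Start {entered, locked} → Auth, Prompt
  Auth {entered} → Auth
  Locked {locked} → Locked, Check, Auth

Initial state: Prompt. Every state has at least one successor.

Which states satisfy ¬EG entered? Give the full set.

States satisfying entered: {Check, Start, Auth}.
States satisfying EG entered: {Check, Start, Auth}.
States satisfying ¬EG entered: {Prompt, Locked}.

{Prompt, Locked}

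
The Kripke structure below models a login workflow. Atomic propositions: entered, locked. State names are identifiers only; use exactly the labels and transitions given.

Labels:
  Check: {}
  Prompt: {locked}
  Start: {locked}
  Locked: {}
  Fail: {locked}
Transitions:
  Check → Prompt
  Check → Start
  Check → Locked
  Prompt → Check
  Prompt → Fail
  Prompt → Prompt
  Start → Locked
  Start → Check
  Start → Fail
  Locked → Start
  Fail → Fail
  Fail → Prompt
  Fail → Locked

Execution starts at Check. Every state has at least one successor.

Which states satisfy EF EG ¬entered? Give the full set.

States satisfying EG ¬entered: {Check, Prompt, Start, Locked, Fail}.
States satisfying EF EG ¬entered: {Check, Prompt, Start, Locked, Fail}.

{Check, Prompt, Start, Locked, Fail}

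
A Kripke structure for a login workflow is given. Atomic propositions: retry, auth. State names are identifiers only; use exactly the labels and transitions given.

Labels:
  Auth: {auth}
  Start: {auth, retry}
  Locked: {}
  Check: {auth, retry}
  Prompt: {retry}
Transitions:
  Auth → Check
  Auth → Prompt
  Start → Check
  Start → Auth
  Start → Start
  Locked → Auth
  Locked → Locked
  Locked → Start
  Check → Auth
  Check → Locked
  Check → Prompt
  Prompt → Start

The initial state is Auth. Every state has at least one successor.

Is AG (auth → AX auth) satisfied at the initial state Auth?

No

States satisfying auth → AX auth: {Start, Locked, Prompt}.
States satisfying AG (auth → AX auth): ∅.
Auth is reachable from Auth and violates auth → AX auth, so AG fails at Auth.
Auth ∉ Sat(AG (auth → AX auth)).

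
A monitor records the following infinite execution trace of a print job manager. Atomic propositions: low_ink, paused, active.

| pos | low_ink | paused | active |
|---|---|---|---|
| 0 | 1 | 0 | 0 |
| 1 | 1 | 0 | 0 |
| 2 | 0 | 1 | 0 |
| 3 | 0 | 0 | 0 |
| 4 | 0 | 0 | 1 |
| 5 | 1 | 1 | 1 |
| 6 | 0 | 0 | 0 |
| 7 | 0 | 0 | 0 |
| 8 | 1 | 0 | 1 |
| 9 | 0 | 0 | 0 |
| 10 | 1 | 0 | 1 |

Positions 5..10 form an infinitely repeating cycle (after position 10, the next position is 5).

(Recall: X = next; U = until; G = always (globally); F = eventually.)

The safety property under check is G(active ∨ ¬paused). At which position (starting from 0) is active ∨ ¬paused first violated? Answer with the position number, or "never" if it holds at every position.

Check active ∨ ¬paused at each position in order: 0 ✓, 1 ✓.
At position 2 the labels are {paused}, so active ∨ ¬paused is false there. This is the first violation.

2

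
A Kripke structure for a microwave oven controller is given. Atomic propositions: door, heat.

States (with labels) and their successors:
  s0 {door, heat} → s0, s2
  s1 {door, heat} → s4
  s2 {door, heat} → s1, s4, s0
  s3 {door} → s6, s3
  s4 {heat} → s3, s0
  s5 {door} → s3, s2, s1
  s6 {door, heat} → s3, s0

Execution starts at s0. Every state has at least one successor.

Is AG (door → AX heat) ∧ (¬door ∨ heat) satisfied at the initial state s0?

No

States satisfying door → AX heat: {s0, s1, s2, s4}.
States satisfying AG (door → AX heat): ∅.
States satisfying ¬door: {s4}.
States satisfying ¬door ∨ heat: {s0, s1, s2, s4, s6}.
States satisfying AG (door → AX heat) ∧ (¬door ∨ heat): ∅.
s0 ∉ Sat(AG (door → AX heat) ∧ (¬door ∨ heat)).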